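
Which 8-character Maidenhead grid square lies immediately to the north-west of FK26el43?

FK26el34

Longitude extended square 4; −1 → 3.
Latitude extended square 3; +1 → 4.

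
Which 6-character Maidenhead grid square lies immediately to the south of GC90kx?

GC90kw

Latitude subsquare x = 23; −1 → 22 = w.
The longitude characters are unchanged.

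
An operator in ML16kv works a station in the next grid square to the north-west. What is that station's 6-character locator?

ML16jw

Longitude subsquare k = 10; −1 → 9 = j.
Latitude subsquare v = 21; +1 → 22 = w.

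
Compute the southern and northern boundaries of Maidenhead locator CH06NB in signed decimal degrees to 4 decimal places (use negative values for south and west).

-13.9583, -13.9167

Field C=2, H=7: +2·20° lon, +7·10° lat → SW at lon -140°, lat -20°.
Square 0, 6: +0·2° lon, +6·1° lat → SW at lon -140°, lat -14°.
Subsquare n=13, b=1: +13·0.0833333° lon, +1·0.0416667° lat → SW at lon -138.917°, lat -13.9583°.
Cell spans 0.0833333° lon × 0.0416667° lat.
south -13.9583, north -13.9167.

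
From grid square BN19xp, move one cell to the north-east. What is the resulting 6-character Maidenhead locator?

BN29aq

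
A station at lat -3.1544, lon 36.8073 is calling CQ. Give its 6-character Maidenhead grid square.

KI86ju

Shift to the Maidenhead origin (180°W, 90°S): lon 216.8073, lat 86.8456.
Field: lon ⌊216.8073/20⌋ = 10 → K; lat ⌊86.8456/10⌋ = 8 → I.
Square: lon ⌊16.8073/2⌋ = 8; lat ⌊6.8456/1⌋ = 6.
Subsquare: lon ⌊0.8073/0.0833333⌋ = 9 → j; lat ⌊0.8456/0.0416667⌋ = 20 → u.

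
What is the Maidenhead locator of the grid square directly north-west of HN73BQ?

HN73ar

Longitude subsquare b = 1; −1 → 0 = a.
Latitude subsquare q = 16; +1 → 17 = r.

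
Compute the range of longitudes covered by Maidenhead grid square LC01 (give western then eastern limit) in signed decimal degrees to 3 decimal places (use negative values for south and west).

40.000, 42.000

Field L=11, C=2: +11·20° lon, +2·10° lat → SW at lon 40°, lat -70°.
Square 0, 1: +0·2° lon, +1·1° lat → SW at lon 40°, lat -69°.
Cell spans 2° lon × 1° lat.
west 40.000, east 42.000.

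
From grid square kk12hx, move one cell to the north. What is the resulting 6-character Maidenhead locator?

Latitude subsquare x = 23; +1 → 24, wraps to 0 = a, carry into square.
Latitude square 2; +1 → 3.
The longitude characters are unchanged.

KK13ha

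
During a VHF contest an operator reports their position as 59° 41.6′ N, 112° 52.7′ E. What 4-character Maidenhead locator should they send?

OO69

Shift to the Maidenhead origin (180°W, 90°S): lon 292.88, lat 149.69.
Field (20°×10°, letters A–R): lon ⌊292.88/20⌋ = 14 → O; lat ⌊149.69/10⌋ = 14 → O.
Square (2°×1°, digits 0–9): lon ⌊12.88/2⌋ = 6; lat ⌊9.69/1⌋ = 9.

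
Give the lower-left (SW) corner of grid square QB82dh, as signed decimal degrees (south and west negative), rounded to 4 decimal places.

-77.7083, 156.2500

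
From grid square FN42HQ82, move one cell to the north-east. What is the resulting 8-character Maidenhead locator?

Longitude extended square 8; +1 → 9.
Latitude extended square 2; +1 → 3.

FN42hq93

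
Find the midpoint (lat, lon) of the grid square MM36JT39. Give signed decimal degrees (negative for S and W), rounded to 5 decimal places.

36.83125, 66.77917

Field M=12, M=12: +12·20° lon, +12·10° lat → SW at lon 60°, lat 30°.
Square 3, 6: +3·2° lon, +6·1° lat → SW at lon 66°, lat 36°.
Subsquare j=9, t=19: +9·0.0833333° lon, +19·0.0416667° lat → SW at lon 66.75°, lat 36.7917°.
Extended square 3, 9: +3·0.00833333° lon, +9·0.00416667° lat → SW at lon 66.775°, lat 36.8292°.
Cell spans 0.00833333° lon × 0.00416667° lat. Centre is SW corner plus half of each.
latitude 36.83125, longitude 66.77917.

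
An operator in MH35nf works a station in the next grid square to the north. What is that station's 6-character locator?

MH35ng

Latitude subsquare f = 5; +1 → 6 = g.
The longitude characters are unchanged.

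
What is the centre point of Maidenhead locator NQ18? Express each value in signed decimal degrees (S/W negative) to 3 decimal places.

Field N=13, Q=16: +13·20° lon, +16·10° lat → SW at lon 80°, lat 70°.
Square 1, 8: +1·2° lon, +8·1° lat → SW at lon 82°, lat 78°.
Cell spans 2° lon × 1° lat. Centre is SW corner plus half of each.
latitude 78.500, longitude 83.000.

78.500, 83.000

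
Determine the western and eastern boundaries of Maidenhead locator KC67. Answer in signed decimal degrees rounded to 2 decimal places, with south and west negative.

32.00, 34.00

Field K=10, C=2: +10·20° lon, +2·10° lat → SW at lon 20°, lat -70°.
Square 6, 7: +6·2° lon, +7·1° lat → SW at lon 32°, lat -63°.
Cell spans 2° lon × 1° lat.
west 32.00, east 34.00.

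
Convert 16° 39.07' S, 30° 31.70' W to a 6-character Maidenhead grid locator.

Offset from 180°W / 90°S: lon 149.4717°, lat 73.3488°.
Field: lon ⌊149.4717/20⌋ = 7 → H; lat ⌊73.3488/10⌋ = 7 → H.
Square: lon ⌊9.4717/2⌋ = 4; lat ⌊3.3488/1⌋ = 3.
Subsquare: lon ⌊1.4717/0.0833333⌋ = 17 → r; lat ⌊0.3488/0.0416667⌋ = 8 → i.

HH43ri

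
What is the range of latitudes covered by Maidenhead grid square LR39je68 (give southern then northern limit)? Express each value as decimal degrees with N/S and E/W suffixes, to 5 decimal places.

89.20000° N, 89.20417° N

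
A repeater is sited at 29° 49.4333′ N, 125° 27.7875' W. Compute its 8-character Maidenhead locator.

CL79gt47

Add 180° to longitude and 90° to latitude: 54.53687, 119.82389.
Field: 54.53687/20 → 2 → C, 119.82389/10 → 11 → L; chars CL.
Square: 14.53687/2 → 7, 9.82389/1 → 9; chars 79.
Subsquare: 0.53687/0.0833333 → 6 → g, 0.82389/0.0416667 → 19 → t; chars gt.
Extended square: 0.03687/0.00833333 → 4, 0.03222/0.00416667 → 7; chars 47.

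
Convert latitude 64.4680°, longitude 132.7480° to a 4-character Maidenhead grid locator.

PP64

Add 180° to longitude and 90° to latitude: 312.75, 154.47.
Field (20°×10°, letters A–R): lon ⌊312.75/20⌋ = 15 → P; lat ⌊154.47/10⌋ = 15 → P.
Square (2°×1°, digits 0–9): lon ⌊12.75/2⌋ = 6; lat ⌊4.47/1⌋ = 4.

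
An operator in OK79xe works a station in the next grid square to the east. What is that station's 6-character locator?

Longitude subsquare x = 23; +1 → 24, wraps to 0 = a, carry into square.
Longitude square 7; +1 → 8.
The latitude characters are unchanged.

OK89ae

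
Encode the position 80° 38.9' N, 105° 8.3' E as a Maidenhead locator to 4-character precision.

OR20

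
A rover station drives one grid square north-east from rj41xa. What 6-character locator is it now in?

RJ51ab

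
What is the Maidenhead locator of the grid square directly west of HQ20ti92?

HQ20ti82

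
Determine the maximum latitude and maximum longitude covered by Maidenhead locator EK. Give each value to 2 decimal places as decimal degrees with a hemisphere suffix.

Field E=4, K=10: +4·20° lon, +10·10° lat → SW at lon -100°, lat 10°.
Cell spans 20° lon × 10° lat. NE corner is SW corner plus one full cell.
latitude 20.00° N, longitude 80.00° W.

20.00° N, 80.00° W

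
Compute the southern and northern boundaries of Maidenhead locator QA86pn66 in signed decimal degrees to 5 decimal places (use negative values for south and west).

-83.43333, -83.42917

Field Q=16, A=0: +16·20° lon, +0·10° lat → SW at lon 140°, lat -90°.
Square 8, 6: +8·2° lon, +6·1° lat → SW at lon 156°, lat -84°.
Subsquare p=15, n=13: +15·0.0833333° lon, +13·0.0416667° lat → SW at lon 157.25°, lat -83.4583°.
Extended square 6, 6: +6·0.00833333° lon, +6·0.00416667° lat → SW at lon 157.3°, lat -83.4333°.
Cell spans 0.00833333° lon × 0.00416667° lat.
south -83.43333, north -83.42917.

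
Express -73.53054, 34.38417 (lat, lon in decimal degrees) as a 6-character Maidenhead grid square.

Shift to the Maidenhead origin (180°W, 90°S): lon 214.3842, lat 16.4695.
Field: 214.3842/20 → 10 → K, 16.4695/10 → 1 → B; chars KB.
Square: 14.3842/2 → 7, 6.4695/1 → 6; chars 76.
Subsquare: 0.3842/0.0833333 → 4 → e, 0.4695/0.0416667 → 11 → l; chars el.

KB76el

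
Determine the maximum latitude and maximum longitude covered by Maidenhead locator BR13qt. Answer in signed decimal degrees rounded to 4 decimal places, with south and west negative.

Field B=1, R=17: +1·20° lon, +17·10° lat → SW at lon -160°, lat 80°.
Square 1, 3: +1·2° lon, +3·1° lat → SW at lon -158°, lat 83°.
Subsquare q=16, t=19: +16·0.0833333° lon, +19·0.0416667° lat → SW at lon -156.667°, lat 83.7917°.
Cell spans 0.0833333° lon × 0.0416667° lat. NE corner is SW corner plus one full cell.
latitude 83.8333, longitude -156.5833.

83.8333, -156.5833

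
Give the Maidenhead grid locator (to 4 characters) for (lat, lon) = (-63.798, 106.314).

Shift to the Maidenhead origin (180°W, 90°S): lon 286.31, lat 26.20.
Field (20°×10°, letters A–R): lon ⌊286.31/20⌋ = 14 → O; lat ⌊26.20/10⌋ = 2 → C.
Square (2°×1°, digits 0–9): lon ⌊6.31/2⌋ = 3; lat ⌊6.20/1⌋ = 6.

OC36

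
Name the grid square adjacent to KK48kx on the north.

Latitude subsquare x = 23; +1 → 24, wraps to 0 = a, carry into square.
Latitude square 8; +1 → 9.
The longitude characters are unchanged.

KK49ka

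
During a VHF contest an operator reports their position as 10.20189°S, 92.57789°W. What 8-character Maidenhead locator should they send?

Offset from 180°W / 90°S: lon 87.42211°, lat 79.79811°.
Field (20°×10°, letters A–R): lon ⌊87.42211/20⌋ = 4 → E; lat ⌊79.79811/10⌋ = 7 → H.
Square (2°×1°, digits 0–9): lon ⌊7.42211/2⌋ = 3; lat ⌊9.79811/1⌋ = 9.
Subsquare (5′×2.5′, letters a–x): lon ⌊1.42211/0.0833333⌋ = 17 → r; lat ⌊0.79811/0.0416667⌋ = 19 → t.
Extended square (30″×15″, digits 0–9): lon ⌊0.00544/0.00833333⌋ = 0; lat ⌊0.00644/0.00416667⌋ = 1.

EH39rt01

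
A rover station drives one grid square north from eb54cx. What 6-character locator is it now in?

EB55ca

Latitude subsquare x = 23; +1 → 24, wraps to 0 = a, carry into square.
Latitude square 4; +1 → 5.
The longitude characters are unchanged.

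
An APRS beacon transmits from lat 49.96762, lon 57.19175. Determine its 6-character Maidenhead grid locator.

LN89ox

Offset from 180°W / 90°S: lon 237.1918°, lat 139.9676°.
Field: 237.1918/20 → 11 → L, 139.9676/10 → 13 → N; chars LN.
Square: 17.1918/2 → 8, 9.9676/1 → 9; chars 89.
Subsquare: 1.1918/0.0833333 → 14 → o, 0.9676/0.0416667 → 23 → x; chars ox.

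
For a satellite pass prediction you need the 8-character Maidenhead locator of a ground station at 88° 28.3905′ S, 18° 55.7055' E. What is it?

Shift to the Maidenhead origin (180°W, 90°S): lon 198.92843, lat 1.52683.
Field: 198.92843/20 → 9 → J, 1.52683/10 → 0 → A; chars JA.
Square: 18.92843/2 → 9, 1.52683/1 → 1; chars 91.
Subsquare: 0.92843/0.0833333 → 11 → l, 0.52683/0.0416667 → 12 → m; chars lm.
Extended square: 0.01176/0.00833333 → 1, 0.02683/0.00416667 → 6; chars 16.

JA91lm16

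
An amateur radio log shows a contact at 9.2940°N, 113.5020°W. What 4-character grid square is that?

Offset from 180°W / 90°S: lon 66.50°, lat 99.29°.
Field: lon ⌊66.50/20⌋ = 3 → D; lat ⌊99.29/10⌋ = 9 → J.
Square: lon ⌊6.50/2⌋ = 3; lat ⌊9.29/1⌋ = 9.

DJ39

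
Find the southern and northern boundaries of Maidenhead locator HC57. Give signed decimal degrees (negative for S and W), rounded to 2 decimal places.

Field H=7, C=2: +7·20° lon, +2·10° lat → SW at lon -40°, lat -70°.
Square 5, 7: +5·2° lon, +7·1° lat → SW at lon -30°, lat -63°.
Cell spans 2° lon × 1° lat.
south -63.00, north -62.00.

-63.00, -62.00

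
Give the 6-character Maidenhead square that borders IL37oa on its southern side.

IL36ox

Latitude subsquare a = 0; −1 → -1, wraps to 23 = x, carry into square.
Latitude square 7; −1 → 6.
The longitude characters are unchanged.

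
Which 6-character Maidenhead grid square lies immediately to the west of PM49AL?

PM39xl

Longitude subsquare a = 0; −1 → -1, wraps to 23 = x, carry into square.
Longitude square 4; −1 → 3.
The latitude characters are unchanged.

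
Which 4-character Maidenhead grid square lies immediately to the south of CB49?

Latitude square 9; −1 → 8.
The longitude characters are unchanged.

CB48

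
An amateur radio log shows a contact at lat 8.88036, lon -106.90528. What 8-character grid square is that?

Offset from 180°W / 90°S: lon 73.09472°, lat 98.88036°.
Field: lon ⌊73.09472/20⌋ = 3 → D; lat ⌊98.88036/10⌋ = 9 → J.
Square: lon ⌊13.09472/2⌋ = 6; lat ⌊8.88036/1⌋ = 8.
Subsquare: lon ⌊1.09472/0.0833333⌋ = 13 → n; lat ⌊0.88036/0.0416667⌋ = 21 → v.
Extended square: lon ⌊0.01139/0.00833333⌋ = 1; lat ⌊0.00536/0.00416667⌋ = 1.

DJ68nv11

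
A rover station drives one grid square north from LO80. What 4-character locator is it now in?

Latitude square 0; +1 → 1.
The longitude characters are unchanged.

LO81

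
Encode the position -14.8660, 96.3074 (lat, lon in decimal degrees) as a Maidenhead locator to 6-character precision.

Add 180° to longitude and 90° to latitude: 276.3074, 75.1340.
Field (20°×10°, letters A–R): lon ⌊276.3074/20⌋ = 13 → N; lat ⌊75.1340/10⌋ = 7 → H.
Square (2°×1°, digits 0–9): lon ⌊16.3074/2⌋ = 8; lat ⌊5.1340/1⌋ = 5.
Subsquare (5′×2.5′, letters a–x): lon ⌊0.3074/0.0833333⌋ = 3 → d; lat ⌊0.1340/0.0416667⌋ = 3 → d.

NH85dd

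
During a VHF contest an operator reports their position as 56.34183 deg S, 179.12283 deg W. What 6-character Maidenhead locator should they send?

AD03kp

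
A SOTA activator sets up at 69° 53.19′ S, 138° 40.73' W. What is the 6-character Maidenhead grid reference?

CC00pc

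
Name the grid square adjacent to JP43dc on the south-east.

Longitude subsquare d = 3; +1 → 4 = e.
Latitude subsquare c = 2; −1 → 1 = b.

JP43eb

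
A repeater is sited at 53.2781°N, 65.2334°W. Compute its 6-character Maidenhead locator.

FO73jg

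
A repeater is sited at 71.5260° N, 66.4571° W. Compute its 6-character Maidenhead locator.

FQ61sm

Shift to the Maidenhead origin (180°W, 90°S): lon 113.5429, lat 161.5260.
Field: 113.5429/20 → 5 → F, 161.5260/10 → 16 → Q; chars FQ.
Square: 13.5429/2 → 6, 1.5260/1 → 1; chars 61.
Subsquare: 1.5429/0.0833333 → 18 → s, 0.5260/0.0416667 → 12 → m; chars sm.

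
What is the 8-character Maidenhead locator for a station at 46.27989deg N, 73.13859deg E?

MN66ng67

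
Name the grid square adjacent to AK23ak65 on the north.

Latitude extended square 5; +1 → 6.
The longitude characters are unchanged.

AK23ak66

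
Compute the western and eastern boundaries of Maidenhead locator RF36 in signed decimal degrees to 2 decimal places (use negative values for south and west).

166.00, 168.00

Field R=17, F=5: +17·20° lon, +5·10° lat → SW at lon 160°, lat -40°.
Square 3, 6: +3·2° lon, +6·1° lat → SW at lon 166°, lat -34°.
Cell spans 2° lon × 1° lat.
west 166.00, east 168.00.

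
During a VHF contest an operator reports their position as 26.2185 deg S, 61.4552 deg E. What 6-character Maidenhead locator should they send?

Shift to the Maidenhead origin (180°W, 90°S): lon 241.4552, lat 63.7815.
Field: 241.4552/20 → 12 → M, 63.7815/10 → 6 → G; chars MG.
Square: 1.4552/2 → 0, 3.7815/1 → 3; chars 03.
Subsquare: 1.4552/0.0833333 → 17 → r, 0.7815/0.0416667 → 18 → s; chars rs.

MG03rs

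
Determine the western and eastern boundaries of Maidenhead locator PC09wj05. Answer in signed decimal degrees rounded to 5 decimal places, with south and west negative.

121.83333, 121.84167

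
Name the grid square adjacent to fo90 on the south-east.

GN09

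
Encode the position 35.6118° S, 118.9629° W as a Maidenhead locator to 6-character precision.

DF04mj

Add 180° to longitude and 90° to latitude: 61.0371, 54.3882.
Field: lon ⌊61.0371/20⌋ = 3 → D; lat ⌊54.3882/10⌋ = 5 → F.
Square: lon ⌊1.0371/2⌋ = 0; lat ⌊4.3882/1⌋ = 4.
Subsquare: lon ⌊1.0371/0.0833333⌋ = 12 → m; lat ⌊0.3882/0.0416667⌋ = 9 → j.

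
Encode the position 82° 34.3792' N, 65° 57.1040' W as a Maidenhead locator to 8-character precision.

FR72an57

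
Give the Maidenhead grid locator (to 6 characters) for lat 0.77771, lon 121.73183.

PJ00us

Offset from 180°W / 90°S: lon 301.7318°, lat 90.7777°.
Field: lon ⌊301.7318/20⌋ = 15 → P; lat ⌊90.7777/10⌋ = 9 → J.
Square: lon ⌊1.7318/2⌋ = 0; lat ⌊0.7777/1⌋ = 0.
Subsquare: lon ⌊1.7318/0.0833333⌋ = 20 → u; lat ⌊0.7777/0.0416667⌋ = 18 → s.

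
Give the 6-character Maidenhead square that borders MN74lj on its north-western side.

MN74kk

Longitude subsquare l = 11; −1 → 10 = k.
Latitude subsquare j = 9; +1 → 10 = k.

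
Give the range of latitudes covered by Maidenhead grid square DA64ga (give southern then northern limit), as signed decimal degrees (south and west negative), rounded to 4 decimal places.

Field D=3, A=0: +3·20° lon, +0·10° lat → SW at lon -120°, lat -90°.
Square 6, 4: +6·2° lon, +4·1° lat → SW at lon -108°, lat -86°.
Subsquare g=6, a=0: +6·0.0833333° lon, +0·0.0416667° lat → SW at lon -107.5°, lat -86°.
Cell spans 0.0833333° lon × 0.0416667° lat.
south -86.0000, north -85.9583.

-86.0000, -85.9583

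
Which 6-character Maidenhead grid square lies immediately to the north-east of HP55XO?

HP65ap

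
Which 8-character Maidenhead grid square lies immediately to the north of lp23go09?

LP23gp00

Latitude extended square 9; +1 → 10, wraps to 0, carry into subsquare.
Latitude subsquare o = 14; +1 → 15 = p.
The longitude characters are unchanged.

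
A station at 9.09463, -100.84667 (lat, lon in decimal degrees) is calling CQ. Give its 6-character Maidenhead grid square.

DJ99nc

Add 180° to longitude and 90° to latitude: 79.1533, 99.0946.
Field (20°×10°, letters A–R): lon ⌊79.1533/20⌋ = 3 → D; lat ⌊99.0946/10⌋ = 9 → J.
Square (2°×1°, digits 0–9): lon ⌊19.1533/2⌋ = 9; lat ⌊9.0946/1⌋ = 9.
Subsquare (5′×2.5′, letters a–x): lon ⌊1.1533/0.0833333⌋ = 13 → n; lat ⌊0.0946/0.0416667⌋ = 2 → c.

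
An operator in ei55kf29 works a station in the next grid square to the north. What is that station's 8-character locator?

EI55kg20

Latitude extended square 9; +1 → 10, wraps to 0, carry into subsquare.
Latitude subsquare f = 5; +1 → 6 = g.
The longitude characters are unchanged.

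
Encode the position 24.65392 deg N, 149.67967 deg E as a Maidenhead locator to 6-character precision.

Shift to the Maidenhead origin (180°W, 90°S): lon 329.6797, lat 114.6539.
Field: 329.6797/20 → 16 → Q, 114.6539/10 → 11 → L; chars QL.
Square: 9.6797/2 → 4, 4.6539/1 → 4; chars 44.
Subsquare: 1.6797/0.0833333 → 20 → u, 0.6539/0.0416667 → 15 → p; chars up.

QL44up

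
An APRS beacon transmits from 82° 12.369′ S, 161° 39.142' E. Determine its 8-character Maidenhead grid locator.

RA07tt80

Shift to the Maidenhead origin (180°W, 90°S): lon 341.65237, lat 7.79385.
Field (20°×10°, letters A–R): lon ⌊341.65237/20⌋ = 17 → R; lat ⌊7.79385/10⌋ = 0 → A.
Square (2°×1°, digits 0–9): lon ⌊1.65237/2⌋ = 0; lat ⌊7.79385/1⌋ = 7.
Subsquare (5′×2.5′, letters a–x): lon ⌊1.65237/0.0833333⌋ = 19 → t; lat ⌊0.79385/0.0416667⌋ = 19 → t.
Extended square (30″×15″, digits 0–9): lon ⌊0.06903/0.00833333⌋ = 8; lat ⌊0.00218/0.00416667⌋ = 0.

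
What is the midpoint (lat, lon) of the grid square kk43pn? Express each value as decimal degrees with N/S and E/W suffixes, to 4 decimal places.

13.5625° N, 29.2917° E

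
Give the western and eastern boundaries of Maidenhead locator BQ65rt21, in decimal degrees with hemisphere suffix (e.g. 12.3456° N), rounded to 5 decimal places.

146.56667° W, 146.55833° W

Field B=1, Q=16: +1·20° lon, +16·10° lat → SW at lon -160°, lat 70°.
Square 6, 5: +6·2° lon, +5·1° lat → SW at lon -148°, lat 75°.
Subsquare r=17, t=19: +17·0.0833333° lon, +19·0.0416667° lat → SW at lon -146.583°, lat 75.7917°.
Extended square 2, 1: +2·0.00833333° lon, +1·0.00416667° lat → SW at lon -146.567°, lat 75.7958°.
Cell spans 0.00833333° lon × 0.00416667° lat.
west 146.56667° W, east 146.55833° W.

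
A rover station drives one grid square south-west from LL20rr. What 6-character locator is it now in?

Longitude subsquare r = 17; −1 → 16 = q.
Latitude subsquare r = 17; −1 → 16 = q.

LL20qq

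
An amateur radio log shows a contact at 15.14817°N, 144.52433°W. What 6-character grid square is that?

Offset from 180°W / 90°S: lon 35.4757°, lat 105.1482°.
Field: 35.4757/20 → 1 → B, 105.1482/10 → 10 → K; chars BK.
Square: 15.4757/2 → 7, 5.1482/1 → 5; chars 75.
Subsquare: 1.4757/0.0833333 → 17 → r, 0.1482/0.0416667 → 3 → d; chars rd.

BK75rd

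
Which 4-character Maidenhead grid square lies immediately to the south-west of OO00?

NN99

Longitude square 0; −1 → -1, wraps to 9, carry into field.
Longitude field O = 14; −1 → 13 = N.
Latitude square 0; −1 → -1, wraps to 9, carry into field.
Latitude field O = 14; −1 → 13 = N.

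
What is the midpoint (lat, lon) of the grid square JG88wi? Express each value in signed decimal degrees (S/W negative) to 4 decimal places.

-21.6458, 17.8750

Field J=9, G=6: +9·20° lon, +6·10° lat → SW at lon 0°, lat -30°.
Square 8, 8: +8·2° lon, +8·1° lat → SW at lon 16°, lat -22°.
Subsquare w=22, i=8: +22·0.0833333° lon, +8·0.0416667° lat → SW at lon 17.8333°, lat -21.6667°.
Cell spans 0.0833333° lon × 0.0416667° lat. Centre is SW corner plus half of each.
latitude -21.6458, longitude 17.8750.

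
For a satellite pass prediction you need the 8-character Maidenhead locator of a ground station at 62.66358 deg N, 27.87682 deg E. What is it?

KP32wp59

Offset from 180°W / 90°S: lon 207.87682°, lat 152.66358°.
Field: 207.87682/20 → 10 → K, 152.66358/10 → 15 → P; chars KP.
Square: 7.87682/2 → 3, 2.66358/1 → 2; chars 32.
Subsquare: 1.87682/0.0833333 → 22 → w, 0.66358/0.0416667 → 15 → p; chars wp.
Extended square: 0.04349/0.00833333 → 5, 0.03858/0.00416667 → 9; chars 59.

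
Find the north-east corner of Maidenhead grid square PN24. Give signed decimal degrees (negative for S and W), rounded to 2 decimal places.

Field P=15, N=13: +15·20° lon, +13·10° lat → SW at lon 120°, lat 40°.
Square 2, 4: +2·2° lon, +4·1° lat → SW at lon 124°, lat 44°.
Cell spans 2° lon × 1° lat. NE corner is SW corner plus one full cell.
latitude 45.00, longitude 126.00.

45.00, 126.00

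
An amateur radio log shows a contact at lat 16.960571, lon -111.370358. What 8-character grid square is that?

Offset from 180°W / 90°S: lon 68.62964°, lat 106.96057°.
Field: 68.62964/20 → 3 → D, 106.96057/10 → 10 → K; chars DK.
Square: 8.62964/2 → 4, 6.96057/1 → 6; chars 46.
Subsquare: 0.62964/0.0833333 → 7 → h, 0.96057/0.0416667 → 23 → x; chars hx.
Extended square: 0.04631/0.00833333 → 5, 0.00224/0.00416667 → 0; chars 50.

DK46hx50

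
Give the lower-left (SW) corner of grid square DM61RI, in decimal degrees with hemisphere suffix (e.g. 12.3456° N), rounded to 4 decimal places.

Field D=3, M=12: +3·20° lon, +12·10° lat → SW at lon -120°, lat 30°.
Square 6, 1: +6·2° lon, +1·1° lat → SW at lon -108°, lat 31°.
Subsquare r=17, i=8: +17·0.0833333° lon, +8·0.0416667° lat → SW at lon -106.583°, lat 31.3333°.
latitude 31.3333° N, longitude 106.5833° W.

31.3333° N, 106.5833° W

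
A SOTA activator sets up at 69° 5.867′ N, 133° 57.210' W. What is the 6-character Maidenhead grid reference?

CP39ac

Add 180° to longitude and 90° to latitude: 46.0465, 159.0978.
Field: 46.0465/20 → 2 → C, 159.0978/10 → 15 → P; chars CP.
Square: 6.0465/2 → 3, 9.0978/1 → 9; chars 39.
Subsquare: 0.0465/0.0833333 → 0 → a, 0.0978/0.0416667 → 2 → c; chars ac.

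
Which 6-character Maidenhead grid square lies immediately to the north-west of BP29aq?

BP19xr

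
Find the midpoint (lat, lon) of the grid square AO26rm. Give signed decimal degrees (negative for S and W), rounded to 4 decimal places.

56.5208, -174.5417

Field A=0, O=14: +0·20° lon, +14·10° lat → SW at lon -180°, lat 50°.
Square 2, 6: +2·2° lon, +6·1° lat → SW at lon -176°, lat 56°.
Subsquare r=17, m=12: +17·0.0833333° lon, +12·0.0416667° lat → SW at lon -174.583°, lat 56.5°.
Cell spans 0.0833333° lon × 0.0416667° lat. Centre is SW corner plus half of each.
latitude 56.5208, longitude -174.5417.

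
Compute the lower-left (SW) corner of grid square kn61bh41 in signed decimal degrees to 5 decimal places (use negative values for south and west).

41.29583, 32.11667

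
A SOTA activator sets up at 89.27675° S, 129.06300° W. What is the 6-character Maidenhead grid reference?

Offset from 180°W / 90°S: lon 50.9370°, lat 0.7232°.
Field: 50.9370/20 → 2 → C, 0.7232/10 → 0 → A; chars CA.
Square: 10.9370/2 → 5, 0.7232/1 → 0; chars 50.
Subsquare: 0.9370/0.0833333 → 11 → l, 0.7232/0.0416667 → 17 → r; chars lr.

CA50lr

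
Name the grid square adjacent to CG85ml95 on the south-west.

CG85ml84

Longitude extended square 9; −1 → 8.
Latitude extended square 5; −1 → 4.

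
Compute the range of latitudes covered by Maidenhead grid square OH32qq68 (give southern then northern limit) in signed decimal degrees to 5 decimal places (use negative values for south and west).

-17.30000, -17.29583

Field O=14, H=7: +14·20° lon, +7·10° lat → SW at lon 100°, lat -20°.
Square 3, 2: +3·2° lon, +2·1° lat → SW at lon 106°, lat -18°.
Subsquare q=16, q=16: +16·0.0833333° lon, +16·0.0416667° lat → SW at lon 107.333°, lat -17.3333°.
Extended square 6, 8: +6·0.00833333° lon, +8·0.00416667° lat → SW at lon 107.383°, lat -17.3°.
Cell spans 0.00833333° lon × 0.00416667° lat.
south -17.30000, north -17.29583.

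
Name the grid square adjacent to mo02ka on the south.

MO01kx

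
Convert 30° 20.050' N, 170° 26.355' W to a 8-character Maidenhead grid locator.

AM40si70

Add 180° to longitude and 90° to latitude: 9.56075, 120.33417.
Field: lon ⌊9.56075/20⌋ = 0 → A; lat ⌊120.33417/10⌋ = 12 → M.
Square: lon ⌊9.56075/2⌋ = 4; lat ⌊0.33417/1⌋ = 0.
Subsquare: lon ⌊1.56075/0.0833333⌋ = 18 → s; lat ⌊0.33417/0.0416667⌋ = 8 → i.
Extended square: lon ⌊0.06075/0.00833333⌋ = 7; lat ⌊0.00083/0.00416667⌋ = 0.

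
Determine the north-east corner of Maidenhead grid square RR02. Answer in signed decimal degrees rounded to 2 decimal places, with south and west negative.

Field R=17, R=17: +17·20° lon, +17·10° lat → SW at lon 160°, lat 80°.
Square 0, 2: +0·2° lon, +2·1° lat → SW at lon 160°, lat 82°.
Cell spans 2° lon × 1° lat. NE corner is SW corner plus one full cell.
latitude 83.00, longitude 162.00.

83.00, 162.00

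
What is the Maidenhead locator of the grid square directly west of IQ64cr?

IQ64br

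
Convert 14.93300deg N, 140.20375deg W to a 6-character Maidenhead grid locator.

Offset from 180°W / 90°S: lon 39.7962°, lat 104.9330°.
Field: 39.7962/20 → 1 → B, 104.9330/10 → 10 → K; chars BK.
Square: 19.7962/2 → 9, 4.9330/1 → 4; chars 94.
Subsquare: 1.7962/0.0833333 → 21 → v, 0.9330/0.0416667 → 22 → w; chars vw.

BK94vw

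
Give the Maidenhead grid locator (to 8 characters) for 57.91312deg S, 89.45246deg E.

ND42rc40

Offset from 180°W / 90°S: lon 269.45246°, lat 32.08688°.
Field: 269.45246/20 → 13 → N, 32.08688/10 → 3 → D; chars ND.
Square: 9.45246/2 → 4, 2.08688/1 → 2; chars 42.
Subsquare: 1.45246/0.0833333 → 17 → r, 0.08688/0.0416667 → 2 → c; chars rc.
Extended square: 0.03579/0.00833333 → 4, 0.00355/0.00416667 → 0; chars 40.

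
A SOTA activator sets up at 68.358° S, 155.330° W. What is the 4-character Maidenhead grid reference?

BC21

Offset from 180°W / 90°S: lon 24.67°, lat 21.64°.
Field: lon ⌊24.67/20⌋ = 1 → B; lat ⌊21.64/10⌋ = 2 → C.
Square: lon ⌊4.67/2⌋ = 2; lat ⌊1.64/1⌋ = 1.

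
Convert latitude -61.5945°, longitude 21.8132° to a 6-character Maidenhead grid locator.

KC08vj

Shift to the Maidenhead origin (180°W, 90°S): lon 201.8132, lat 28.4055.
Field (20°×10°, letters A–R): lon ⌊201.8132/20⌋ = 10 → K; lat ⌊28.4055/10⌋ = 2 → C.
Square (2°×1°, digits 0–9): lon ⌊1.8132/2⌋ = 0; lat ⌊8.4055/1⌋ = 8.
Subsquare (5′×2.5′, letters a–x): lon ⌊1.8132/0.0833333⌋ = 21 → v; lat ⌊0.4055/0.0416667⌋ = 9 → j.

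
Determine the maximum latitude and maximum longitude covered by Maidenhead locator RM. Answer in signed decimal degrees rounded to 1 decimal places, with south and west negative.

Field R=17, M=12: +17·20° lon, +12·10° lat → SW at lon 160°, lat 30°.
Cell spans 20° lon × 10° lat. NE corner is SW corner plus one full cell.
latitude 40.0, longitude 180.0.

40.0, 180.0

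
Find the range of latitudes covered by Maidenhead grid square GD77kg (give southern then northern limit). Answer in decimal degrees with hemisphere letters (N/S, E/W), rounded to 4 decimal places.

Field G=6, D=3: +6·20° lon, +3·10° lat → SW at lon -60°, lat -60°.
Square 7, 7: +7·2° lon, +7·1° lat → SW at lon -46°, lat -53°.
Subsquare k=10, g=6: +10·0.0833333° lon, +6·0.0416667° lat → SW at lon -45.1667°, lat -52.75°.
Cell spans 0.0833333° lon × 0.0416667° lat.
south 52.7500° S, north 52.7083° S.

52.7500° S, 52.7083° S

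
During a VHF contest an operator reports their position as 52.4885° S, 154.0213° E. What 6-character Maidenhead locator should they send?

QD77am

Add 180° to longitude and 90° to latitude: 334.0213, 37.5115.
Field (20°×10°, letters A–R): 334.0213/20 → 16 → Q, 37.5115/10 → 3 → D; chars QD.
Square (2°×1°, digits 0–9): 14.0213/2 → 7, 7.5115/1 → 7; chars 77.
Subsquare (5′×2.5′, letters a–x): 0.0213/0.0833333 → 0 → a, 0.5115/0.0416667 → 12 → m; chars am.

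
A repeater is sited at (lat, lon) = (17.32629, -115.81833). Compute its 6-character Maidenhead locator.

DK27ch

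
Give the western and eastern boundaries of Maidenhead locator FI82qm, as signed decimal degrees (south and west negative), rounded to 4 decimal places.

-62.6667, -62.5833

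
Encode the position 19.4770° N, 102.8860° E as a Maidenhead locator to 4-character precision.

OK19

Offset from 180°W / 90°S: lon 282.89°, lat 109.48°.
Field: 282.89/20 → 14 → O, 109.48/10 → 10 → K; chars OK.
Square: 2.89/2 → 1, 9.48/1 → 9; chars 19.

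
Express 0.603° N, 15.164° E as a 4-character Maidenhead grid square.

Offset from 180°W / 90°S: lon 195.16°, lat 90.60°.
Field (20°×10°, letters A–R): 195.16/20 → 9 → J, 90.60/10 → 9 → J; chars JJ.
Square (2°×1°, digits 0–9): 15.16/2 → 7, 0.60/1 → 0; chars 70.

JJ70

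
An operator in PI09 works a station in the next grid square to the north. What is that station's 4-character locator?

PJ00

Latitude square 9; +1 → 10, wraps to 0, carry into field.
Latitude field I = 8; +1 → 9 = J.
The longitude characters are unchanged.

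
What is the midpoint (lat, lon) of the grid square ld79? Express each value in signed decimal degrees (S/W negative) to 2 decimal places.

Field L=11, D=3: +11·20° lon, +3·10° lat → SW at lon 40°, lat -60°.
Square 7, 9: +7·2° lon, +9·1° lat → SW at lon 54°, lat -51°.
Cell spans 2° lon × 1° lat. Centre is SW corner plus half of each.
latitude -50.50, longitude 55.00.

-50.50, 55.00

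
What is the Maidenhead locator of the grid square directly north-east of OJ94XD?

Longitude subsquare x = 23; +1 → 24, wraps to 0 = a, carry into square.
Longitude square 9; +1 → 10, wraps to 0, carry into field.
Longitude field O = 14; +1 → 15 = P.
Latitude subsquare d = 3; +1 → 4 = e.

PJ04ae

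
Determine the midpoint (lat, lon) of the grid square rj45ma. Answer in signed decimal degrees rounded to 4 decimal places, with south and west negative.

Field R=17, J=9: +17·20° lon, +9·10° lat → SW at lon 160°, lat 0°.
Square 4, 5: +4·2° lon, +5·1° lat → SW at lon 168°, lat 5°.
Subsquare m=12, a=0: +12·0.0833333° lon, +0·0.0416667° lat → SW at lon 169°, lat 5°.
Cell spans 0.0833333° lon × 0.0416667° lat. Centre is SW corner plus half of each.
latitude 5.0208, longitude 169.0417.

5.0208, 169.0417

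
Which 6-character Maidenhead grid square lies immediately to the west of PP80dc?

Longitude subsquare d = 3; −1 → 2 = c.
The latitude characters are unchanged.

PP80cc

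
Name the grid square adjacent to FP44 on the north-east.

FP55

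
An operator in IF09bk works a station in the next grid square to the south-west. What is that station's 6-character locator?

IF09aj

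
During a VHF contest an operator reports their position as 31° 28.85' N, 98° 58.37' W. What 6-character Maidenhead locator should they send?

EM01ml

Offset from 180°W / 90°S: lon 81.0272°, lat 121.4808°.
Field: lon ⌊81.0272/20⌋ = 4 → E; lat ⌊121.4808/10⌋ = 12 → M.
Square: lon ⌊1.0272/2⌋ = 0; lat ⌊1.4808/1⌋ = 1.
Subsquare: lon ⌊1.0272/0.0833333⌋ = 12 → m; lat ⌊0.4808/0.0416667⌋ = 11 → l.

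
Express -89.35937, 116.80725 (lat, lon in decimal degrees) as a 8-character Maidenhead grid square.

Add 180° to longitude and 90° to latitude: 296.80725, 0.64063.
Field: 296.80725/20 → 14 → O, 0.64063/10 → 0 → A; chars OA.
Square: 16.80725/2 → 8, 0.64063/1 → 0; chars 80.
Subsquare: 0.80725/0.0833333 → 9 → j, 0.64063/0.0416667 → 15 → p; chars jp.
Extended square: 0.05725/0.00833333 → 6, 0.01563/0.00416667 → 3; chars 63.

OA80jp63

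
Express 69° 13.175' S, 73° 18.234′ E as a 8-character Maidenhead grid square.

MC60ps67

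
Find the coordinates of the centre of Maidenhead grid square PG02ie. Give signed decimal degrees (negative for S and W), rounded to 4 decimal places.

-27.8125, 120.7083

Field P=15, G=6: +15·20° lon, +6·10° lat → SW at lon 120°, lat -30°.
Square 0, 2: +0·2° lon, +2·1° lat → SW at lon 120°, lat -28°.
Subsquare i=8, e=4: +8·0.0833333° lon, +4·0.0416667° lat → SW at lon 120.667°, lat -27.8333°.
Cell spans 0.0833333° lon × 0.0416667° lat. Centre is SW corner plus half of each.
latitude -27.8125, longitude 120.7083.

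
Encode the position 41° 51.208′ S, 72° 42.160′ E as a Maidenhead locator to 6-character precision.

ME68id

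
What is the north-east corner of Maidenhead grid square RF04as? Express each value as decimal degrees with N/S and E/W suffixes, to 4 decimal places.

Field R=17, F=5: +17·20° lon, +5·10° lat → SW at lon 160°, lat -40°.
Square 0, 4: +0·2° lon, +4·1° lat → SW at lon 160°, lat -36°.
Subsquare a=0, s=18: +0·0.0833333° lon, +18·0.0416667° lat → SW at lon 160°, lat -35.25°.
Cell spans 0.0833333° lon × 0.0416667° lat. NE corner is SW corner plus one full cell.
latitude 35.2083° S, longitude 160.0833° E.

35.2083° S, 160.0833° E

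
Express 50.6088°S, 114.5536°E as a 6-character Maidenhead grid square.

OD79gj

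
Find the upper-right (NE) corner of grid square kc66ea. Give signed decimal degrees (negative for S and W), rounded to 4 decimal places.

-63.9583, 32.4167

Field K=10, C=2: +10·20° lon, +2·10° lat → SW at lon 20°, lat -70°.
Square 6, 6: +6·2° lon, +6·1° lat → SW at lon 32°, lat -64°.
Subsquare e=4, a=0: +4·0.0833333° lon, +0·0.0416667° lat → SW at lon 32.3333°, lat -64°.
Cell spans 0.0833333° lon × 0.0416667° lat. NE corner is SW corner plus one full cell.
latitude -63.9583, longitude 32.4167.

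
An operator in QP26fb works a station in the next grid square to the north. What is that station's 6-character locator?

QP26fc

Latitude subsquare b = 1; +1 → 2 = c.
The longitude characters are unchanged.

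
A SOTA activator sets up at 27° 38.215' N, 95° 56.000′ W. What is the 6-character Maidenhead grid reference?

EL27ap

Shift to the Maidenhead origin (180°W, 90°S): lon 84.0667, lat 117.6369.
Field: 84.0667/20 → 4 → E, 117.6369/10 → 11 → L; chars EL.
Square: 4.0667/2 → 2, 7.6369/1 → 7; chars 27.
Subsquare: 0.0667/0.0833333 → 0 → a, 0.6369/0.0416667 → 15 → p; chars ap.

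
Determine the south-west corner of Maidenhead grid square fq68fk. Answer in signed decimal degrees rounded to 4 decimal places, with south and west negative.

78.4167, -67.5833

Field F=5, Q=16: +5·20° lon, +16·10° lat → SW at lon -80°, lat 70°.
Square 6, 8: +6·2° lon, +8·1° lat → SW at lon -68°, lat 78°.
Subsquare f=5, k=10: +5·0.0833333° lon, +10·0.0416667° lat → SW at lon -67.5833°, lat 78.4167°.
latitude 78.4167, longitude -67.5833.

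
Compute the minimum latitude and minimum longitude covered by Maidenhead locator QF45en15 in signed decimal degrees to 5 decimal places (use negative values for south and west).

-34.43750, 148.34167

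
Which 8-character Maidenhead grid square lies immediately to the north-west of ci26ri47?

CI26ri38

Longitude extended square 4; −1 → 3.
Latitude extended square 7; +1 → 8.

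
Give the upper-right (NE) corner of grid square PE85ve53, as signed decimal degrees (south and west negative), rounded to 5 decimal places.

-44.81667, 137.80000

Field P=15, E=4: +15·20° lon, +4·10° lat → SW at lon 120°, lat -50°.
Square 8, 5: +8·2° lon, +5·1° lat → SW at lon 136°, lat -45°.
Subsquare v=21, e=4: +21·0.0833333° lon, +4·0.0416667° lat → SW at lon 137.75°, lat -44.8333°.
Extended square 5, 3: +5·0.00833333° lon, +3·0.00416667° lat → SW at lon 137.792°, lat -44.8208°.
Cell spans 0.00833333° lon × 0.00416667° lat. NE corner is SW corner plus one full cell.
latitude -44.81667, longitude 137.80000.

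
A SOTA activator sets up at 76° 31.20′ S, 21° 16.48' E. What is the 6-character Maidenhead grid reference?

Shift to the Maidenhead origin (180°W, 90°S): lon 201.2747, lat 13.4800.
Field: 201.2747/20 → 10 → K, 13.4800/10 → 1 → B; chars KB.
Square: 1.2747/2 → 0, 3.4800/1 → 3; chars 03.
Subsquare: 1.2747/0.0833333 → 15 → p, 0.4800/0.0416667 → 11 → l; chars pl.

KB03pl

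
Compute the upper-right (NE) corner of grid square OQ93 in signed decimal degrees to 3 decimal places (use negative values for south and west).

Field O=14, Q=16: +14·20° lon, +16·10° lat → SW at lon 100°, lat 70°.
Square 9, 3: +9·2° lon, +3·1° lat → SW at lon 118°, lat 73°.
Cell spans 2° lon × 1° lat. NE corner is SW corner plus one full cell.
latitude 74.000, longitude 120.000.

74.000, 120.000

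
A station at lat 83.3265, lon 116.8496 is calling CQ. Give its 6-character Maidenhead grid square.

OR83kh

Add 180° to longitude and 90° to latitude: 296.8496, 173.3265.
Field (20°×10°, letters A–R): 296.8496/20 → 14 → O, 173.3265/10 → 17 → R; chars OR.
Square (2°×1°, digits 0–9): 16.8496/2 → 8, 3.3265/1 → 3; chars 83.
Subsquare (5′×2.5′, letters a–x): 0.8496/0.0833333 → 10 → k, 0.3265/0.0416667 → 7 → h; chars kh.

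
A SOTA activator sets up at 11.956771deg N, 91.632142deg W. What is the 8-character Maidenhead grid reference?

Offset from 180°W / 90°S: lon 88.36786°, lat 101.95677°.
Field: lon ⌊88.36786/20⌋ = 4 → E; lat ⌊101.95677/10⌋ = 10 → K.
Square: lon ⌊8.36786/2⌋ = 4; lat ⌊1.95677/1⌋ = 1.
Subsquare: lon ⌊0.36786/0.0833333⌋ = 4 → e; lat ⌊0.95677/0.0416667⌋ = 22 → w.
Extended square: lon ⌊0.03452/0.00833333⌋ = 4; lat ⌊0.04010/0.00416667⌋ = 9.

EK41ew49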